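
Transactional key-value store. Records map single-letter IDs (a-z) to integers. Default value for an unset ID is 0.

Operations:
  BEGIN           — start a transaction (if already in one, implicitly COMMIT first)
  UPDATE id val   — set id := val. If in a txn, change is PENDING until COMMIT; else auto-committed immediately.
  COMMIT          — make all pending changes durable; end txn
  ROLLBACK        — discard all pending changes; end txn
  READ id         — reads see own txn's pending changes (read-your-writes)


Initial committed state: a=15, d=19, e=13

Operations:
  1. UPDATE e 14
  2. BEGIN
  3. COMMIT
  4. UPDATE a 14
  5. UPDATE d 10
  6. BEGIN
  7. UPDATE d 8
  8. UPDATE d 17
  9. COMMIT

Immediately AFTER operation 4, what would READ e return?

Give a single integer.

Initial committed: {a=15, d=19, e=13}
Op 1: UPDATE e=14 (auto-commit; committed e=14)
Op 2: BEGIN: in_txn=True, pending={}
Op 3: COMMIT: merged [] into committed; committed now {a=15, d=19, e=14}
Op 4: UPDATE a=14 (auto-commit; committed a=14)
After op 4: visible(e) = 14 (pending={}, committed={a=14, d=19, e=14})

Answer: 14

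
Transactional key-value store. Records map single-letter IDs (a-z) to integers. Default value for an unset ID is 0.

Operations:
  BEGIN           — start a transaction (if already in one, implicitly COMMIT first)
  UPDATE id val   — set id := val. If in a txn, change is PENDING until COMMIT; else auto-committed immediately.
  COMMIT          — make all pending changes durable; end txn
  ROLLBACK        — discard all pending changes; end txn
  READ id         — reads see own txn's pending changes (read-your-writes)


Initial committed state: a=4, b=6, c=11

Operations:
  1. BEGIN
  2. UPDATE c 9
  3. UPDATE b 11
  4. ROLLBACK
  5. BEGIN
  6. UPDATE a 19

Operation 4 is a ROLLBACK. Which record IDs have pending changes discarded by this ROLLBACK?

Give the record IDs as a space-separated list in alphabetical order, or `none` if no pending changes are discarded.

Initial committed: {a=4, b=6, c=11}
Op 1: BEGIN: in_txn=True, pending={}
Op 2: UPDATE c=9 (pending; pending now {c=9})
Op 3: UPDATE b=11 (pending; pending now {b=11, c=9})
Op 4: ROLLBACK: discarded pending ['b', 'c']; in_txn=False
Op 5: BEGIN: in_txn=True, pending={}
Op 6: UPDATE a=19 (pending; pending now {a=19})
ROLLBACK at op 4 discards: ['b', 'c']

Answer: b c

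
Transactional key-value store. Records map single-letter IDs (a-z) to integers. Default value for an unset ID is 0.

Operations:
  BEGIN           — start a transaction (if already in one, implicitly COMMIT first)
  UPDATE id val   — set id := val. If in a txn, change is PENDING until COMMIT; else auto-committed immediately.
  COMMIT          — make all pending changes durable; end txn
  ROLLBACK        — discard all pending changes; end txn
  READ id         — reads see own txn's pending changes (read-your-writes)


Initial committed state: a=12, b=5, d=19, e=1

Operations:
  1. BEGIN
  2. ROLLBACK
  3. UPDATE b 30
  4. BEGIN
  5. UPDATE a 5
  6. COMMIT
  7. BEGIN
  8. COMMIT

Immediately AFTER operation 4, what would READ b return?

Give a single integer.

Initial committed: {a=12, b=5, d=19, e=1}
Op 1: BEGIN: in_txn=True, pending={}
Op 2: ROLLBACK: discarded pending []; in_txn=False
Op 3: UPDATE b=30 (auto-commit; committed b=30)
Op 4: BEGIN: in_txn=True, pending={}
After op 4: visible(b) = 30 (pending={}, committed={a=12, b=30, d=19, e=1})

Answer: 30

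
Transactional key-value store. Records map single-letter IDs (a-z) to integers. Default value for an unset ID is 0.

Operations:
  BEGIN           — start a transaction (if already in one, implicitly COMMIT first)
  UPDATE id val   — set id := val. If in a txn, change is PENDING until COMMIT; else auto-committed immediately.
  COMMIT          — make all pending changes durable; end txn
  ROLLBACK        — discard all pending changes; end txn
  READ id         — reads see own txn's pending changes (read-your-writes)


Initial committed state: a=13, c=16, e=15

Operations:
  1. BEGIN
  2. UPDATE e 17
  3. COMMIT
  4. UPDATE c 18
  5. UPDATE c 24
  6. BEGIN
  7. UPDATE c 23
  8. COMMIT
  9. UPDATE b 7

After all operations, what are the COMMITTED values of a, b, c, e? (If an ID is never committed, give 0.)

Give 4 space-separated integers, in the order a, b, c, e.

Answer: 13 7 23 17

Derivation:
Initial committed: {a=13, c=16, e=15}
Op 1: BEGIN: in_txn=True, pending={}
Op 2: UPDATE e=17 (pending; pending now {e=17})
Op 3: COMMIT: merged ['e'] into committed; committed now {a=13, c=16, e=17}
Op 4: UPDATE c=18 (auto-commit; committed c=18)
Op 5: UPDATE c=24 (auto-commit; committed c=24)
Op 6: BEGIN: in_txn=True, pending={}
Op 7: UPDATE c=23 (pending; pending now {c=23})
Op 8: COMMIT: merged ['c'] into committed; committed now {a=13, c=23, e=17}
Op 9: UPDATE b=7 (auto-commit; committed b=7)
Final committed: {a=13, b=7, c=23, e=17}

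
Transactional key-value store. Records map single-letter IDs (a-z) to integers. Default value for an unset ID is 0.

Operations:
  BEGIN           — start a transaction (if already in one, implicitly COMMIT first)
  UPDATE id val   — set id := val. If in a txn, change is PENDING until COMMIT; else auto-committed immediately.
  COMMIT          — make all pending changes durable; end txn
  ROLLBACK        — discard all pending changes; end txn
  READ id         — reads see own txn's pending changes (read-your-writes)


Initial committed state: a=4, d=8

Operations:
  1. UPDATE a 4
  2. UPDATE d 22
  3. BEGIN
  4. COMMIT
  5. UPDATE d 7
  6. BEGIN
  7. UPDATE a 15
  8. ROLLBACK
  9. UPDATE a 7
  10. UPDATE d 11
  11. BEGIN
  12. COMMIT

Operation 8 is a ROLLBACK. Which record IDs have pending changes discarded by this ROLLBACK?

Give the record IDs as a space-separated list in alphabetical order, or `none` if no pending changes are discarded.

Answer: a

Derivation:
Initial committed: {a=4, d=8}
Op 1: UPDATE a=4 (auto-commit; committed a=4)
Op 2: UPDATE d=22 (auto-commit; committed d=22)
Op 3: BEGIN: in_txn=True, pending={}
Op 4: COMMIT: merged [] into committed; committed now {a=4, d=22}
Op 5: UPDATE d=7 (auto-commit; committed d=7)
Op 6: BEGIN: in_txn=True, pending={}
Op 7: UPDATE a=15 (pending; pending now {a=15})
Op 8: ROLLBACK: discarded pending ['a']; in_txn=False
Op 9: UPDATE a=7 (auto-commit; committed a=7)
Op 10: UPDATE d=11 (auto-commit; committed d=11)
Op 11: BEGIN: in_txn=True, pending={}
Op 12: COMMIT: merged [] into committed; committed now {a=7, d=11}
ROLLBACK at op 8 discards: ['a']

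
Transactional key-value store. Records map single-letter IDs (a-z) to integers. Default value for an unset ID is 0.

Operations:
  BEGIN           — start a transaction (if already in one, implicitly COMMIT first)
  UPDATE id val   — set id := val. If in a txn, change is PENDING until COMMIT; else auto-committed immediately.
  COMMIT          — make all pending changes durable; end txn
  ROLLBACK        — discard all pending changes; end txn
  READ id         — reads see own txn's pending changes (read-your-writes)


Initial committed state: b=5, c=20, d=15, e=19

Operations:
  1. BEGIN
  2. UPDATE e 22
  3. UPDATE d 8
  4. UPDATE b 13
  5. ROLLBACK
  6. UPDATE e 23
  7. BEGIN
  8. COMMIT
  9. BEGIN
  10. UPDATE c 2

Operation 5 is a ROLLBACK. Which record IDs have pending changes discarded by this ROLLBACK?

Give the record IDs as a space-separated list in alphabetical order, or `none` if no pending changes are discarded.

Answer: b d e

Derivation:
Initial committed: {b=5, c=20, d=15, e=19}
Op 1: BEGIN: in_txn=True, pending={}
Op 2: UPDATE e=22 (pending; pending now {e=22})
Op 3: UPDATE d=8 (pending; pending now {d=8, e=22})
Op 4: UPDATE b=13 (pending; pending now {b=13, d=8, e=22})
Op 5: ROLLBACK: discarded pending ['b', 'd', 'e']; in_txn=False
Op 6: UPDATE e=23 (auto-commit; committed e=23)
Op 7: BEGIN: in_txn=True, pending={}
Op 8: COMMIT: merged [] into committed; committed now {b=5, c=20, d=15, e=23}
Op 9: BEGIN: in_txn=True, pending={}
Op 10: UPDATE c=2 (pending; pending now {c=2})
ROLLBACK at op 5 discards: ['b', 'd', 'e']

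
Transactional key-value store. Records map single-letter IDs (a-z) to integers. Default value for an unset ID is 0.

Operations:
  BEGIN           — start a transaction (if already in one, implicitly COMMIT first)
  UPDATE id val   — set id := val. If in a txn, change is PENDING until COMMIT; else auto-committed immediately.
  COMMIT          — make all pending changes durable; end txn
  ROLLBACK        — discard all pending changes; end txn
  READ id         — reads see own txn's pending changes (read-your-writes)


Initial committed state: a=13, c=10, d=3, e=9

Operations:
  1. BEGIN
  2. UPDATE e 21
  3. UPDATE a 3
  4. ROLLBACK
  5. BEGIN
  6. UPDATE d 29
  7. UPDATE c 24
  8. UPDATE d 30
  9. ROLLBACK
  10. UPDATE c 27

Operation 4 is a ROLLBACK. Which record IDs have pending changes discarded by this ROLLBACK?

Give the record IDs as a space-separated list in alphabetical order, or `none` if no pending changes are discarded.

Initial committed: {a=13, c=10, d=3, e=9}
Op 1: BEGIN: in_txn=True, pending={}
Op 2: UPDATE e=21 (pending; pending now {e=21})
Op 3: UPDATE a=3 (pending; pending now {a=3, e=21})
Op 4: ROLLBACK: discarded pending ['a', 'e']; in_txn=False
Op 5: BEGIN: in_txn=True, pending={}
Op 6: UPDATE d=29 (pending; pending now {d=29})
Op 7: UPDATE c=24 (pending; pending now {c=24, d=29})
Op 8: UPDATE d=30 (pending; pending now {c=24, d=30})
Op 9: ROLLBACK: discarded pending ['c', 'd']; in_txn=False
Op 10: UPDATE c=27 (auto-commit; committed c=27)
ROLLBACK at op 4 discards: ['a', 'e']

Answer: a e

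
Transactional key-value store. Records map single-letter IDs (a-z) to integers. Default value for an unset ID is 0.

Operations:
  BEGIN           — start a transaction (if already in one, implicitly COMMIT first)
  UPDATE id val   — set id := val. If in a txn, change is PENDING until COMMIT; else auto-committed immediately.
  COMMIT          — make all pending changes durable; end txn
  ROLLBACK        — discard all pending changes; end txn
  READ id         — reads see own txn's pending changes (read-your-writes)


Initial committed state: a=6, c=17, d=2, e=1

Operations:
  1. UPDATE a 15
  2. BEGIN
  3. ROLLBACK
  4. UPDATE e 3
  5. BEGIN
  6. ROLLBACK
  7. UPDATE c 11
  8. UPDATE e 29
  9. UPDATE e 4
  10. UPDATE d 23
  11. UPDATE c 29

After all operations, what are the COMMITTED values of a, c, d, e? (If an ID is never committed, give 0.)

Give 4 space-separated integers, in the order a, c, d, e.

Initial committed: {a=6, c=17, d=2, e=1}
Op 1: UPDATE a=15 (auto-commit; committed a=15)
Op 2: BEGIN: in_txn=True, pending={}
Op 3: ROLLBACK: discarded pending []; in_txn=False
Op 4: UPDATE e=3 (auto-commit; committed e=3)
Op 5: BEGIN: in_txn=True, pending={}
Op 6: ROLLBACK: discarded pending []; in_txn=False
Op 7: UPDATE c=11 (auto-commit; committed c=11)
Op 8: UPDATE e=29 (auto-commit; committed e=29)
Op 9: UPDATE e=4 (auto-commit; committed e=4)
Op 10: UPDATE d=23 (auto-commit; committed d=23)
Op 11: UPDATE c=29 (auto-commit; committed c=29)
Final committed: {a=15, c=29, d=23, e=4}

Answer: 15 29 23 4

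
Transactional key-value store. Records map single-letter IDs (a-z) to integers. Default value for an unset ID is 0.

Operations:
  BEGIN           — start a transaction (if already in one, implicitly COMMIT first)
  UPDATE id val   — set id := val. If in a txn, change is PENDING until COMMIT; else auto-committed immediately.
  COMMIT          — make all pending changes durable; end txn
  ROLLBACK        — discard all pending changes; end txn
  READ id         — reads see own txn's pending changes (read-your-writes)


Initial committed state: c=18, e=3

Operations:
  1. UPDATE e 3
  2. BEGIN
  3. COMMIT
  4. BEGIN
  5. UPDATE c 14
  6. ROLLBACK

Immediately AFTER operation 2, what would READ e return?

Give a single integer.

Answer: 3

Derivation:
Initial committed: {c=18, e=3}
Op 1: UPDATE e=3 (auto-commit; committed e=3)
Op 2: BEGIN: in_txn=True, pending={}
After op 2: visible(e) = 3 (pending={}, committed={c=18, e=3})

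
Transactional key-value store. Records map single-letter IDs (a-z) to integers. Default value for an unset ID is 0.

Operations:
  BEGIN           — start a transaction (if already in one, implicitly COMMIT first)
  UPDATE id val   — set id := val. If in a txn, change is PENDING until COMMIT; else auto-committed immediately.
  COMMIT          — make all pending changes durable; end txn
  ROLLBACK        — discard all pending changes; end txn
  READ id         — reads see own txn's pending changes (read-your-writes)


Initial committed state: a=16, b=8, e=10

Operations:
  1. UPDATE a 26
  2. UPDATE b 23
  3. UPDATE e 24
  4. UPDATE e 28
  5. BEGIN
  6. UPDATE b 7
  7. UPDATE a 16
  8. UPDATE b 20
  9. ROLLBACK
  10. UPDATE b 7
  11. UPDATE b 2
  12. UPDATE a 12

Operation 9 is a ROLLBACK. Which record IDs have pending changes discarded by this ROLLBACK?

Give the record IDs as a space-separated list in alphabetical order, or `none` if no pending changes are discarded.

Initial committed: {a=16, b=8, e=10}
Op 1: UPDATE a=26 (auto-commit; committed a=26)
Op 2: UPDATE b=23 (auto-commit; committed b=23)
Op 3: UPDATE e=24 (auto-commit; committed e=24)
Op 4: UPDATE e=28 (auto-commit; committed e=28)
Op 5: BEGIN: in_txn=True, pending={}
Op 6: UPDATE b=7 (pending; pending now {b=7})
Op 7: UPDATE a=16 (pending; pending now {a=16, b=7})
Op 8: UPDATE b=20 (pending; pending now {a=16, b=20})
Op 9: ROLLBACK: discarded pending ['a', 'b']; in_txn=False
Op 10: UPDATE b=7 (auto-commit; committed b=7)
Op 11: UPDATE b=2 (auto-commit; committed b=2)
Op 12: UPDATE a=12 (auto-commit; committed a=12)
ROLLBACK at op 9 discards: ['a', 'b']

Answer: a b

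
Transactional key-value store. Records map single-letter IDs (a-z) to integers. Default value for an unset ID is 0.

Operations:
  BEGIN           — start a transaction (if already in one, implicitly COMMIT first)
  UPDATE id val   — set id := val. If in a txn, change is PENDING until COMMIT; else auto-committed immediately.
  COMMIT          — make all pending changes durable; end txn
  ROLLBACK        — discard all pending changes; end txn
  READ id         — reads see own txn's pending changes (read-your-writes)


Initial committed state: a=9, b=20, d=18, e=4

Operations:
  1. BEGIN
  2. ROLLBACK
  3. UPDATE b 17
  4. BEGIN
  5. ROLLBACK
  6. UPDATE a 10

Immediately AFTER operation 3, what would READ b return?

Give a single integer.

Initial committed: {a=9, b=20, d=18, e=4}
Op 1: BEGIN: in_txn=True, pending={}
Op 2: ROLLBACK: discarded pending []; in_txn=False
Op 3: UPDATE b=17 (auto-commit; committed b=17)
After op 3: visible(b) = 17 (pending={}, committed={a=9, b=17, d=18, e=4})

Answer: 17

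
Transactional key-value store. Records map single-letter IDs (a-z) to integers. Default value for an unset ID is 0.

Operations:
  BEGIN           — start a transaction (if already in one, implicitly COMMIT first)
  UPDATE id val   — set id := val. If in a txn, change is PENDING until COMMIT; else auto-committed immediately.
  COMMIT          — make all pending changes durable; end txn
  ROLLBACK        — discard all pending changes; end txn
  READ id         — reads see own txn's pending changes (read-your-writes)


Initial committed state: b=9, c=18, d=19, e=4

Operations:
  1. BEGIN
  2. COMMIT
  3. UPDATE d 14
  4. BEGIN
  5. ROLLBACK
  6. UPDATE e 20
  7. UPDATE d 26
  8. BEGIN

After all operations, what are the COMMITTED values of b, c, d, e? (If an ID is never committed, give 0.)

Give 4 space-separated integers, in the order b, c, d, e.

Answer: 9 18 26 20

Derivation:
Initial committed: {b=9, c=18, d=19, e=4}
Op 1: BEGIN: in_txn=True, pending={}
Op 2: COMMIT: merged [] into committed; committed now {b=9, c=18, d=19, e=4}
Op 3: UPDATE d=14 (auto-commit; committed d=14)
Op 4: BEGIN: in_txn=True, pending={}
Op 5: ROLLBACK: discarded pending []; in_txn=False
Op 6: UPDATE e=20 (auto-commit; committed e=20)
Op 7: UPDATE d=26 (auto-commit; committed d=26)
Op 8: BEGIN: in_txn=True, pending={}
Final committed: {b=9, c=18, d=26, e=20}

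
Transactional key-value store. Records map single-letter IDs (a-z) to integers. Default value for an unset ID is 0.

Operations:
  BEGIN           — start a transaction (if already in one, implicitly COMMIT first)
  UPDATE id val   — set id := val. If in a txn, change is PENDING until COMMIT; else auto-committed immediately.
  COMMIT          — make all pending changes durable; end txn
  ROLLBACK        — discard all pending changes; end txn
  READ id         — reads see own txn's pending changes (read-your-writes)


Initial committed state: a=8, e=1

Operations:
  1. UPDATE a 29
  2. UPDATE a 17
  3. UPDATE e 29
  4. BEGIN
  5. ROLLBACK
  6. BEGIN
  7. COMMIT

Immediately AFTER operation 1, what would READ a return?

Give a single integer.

Answer: 29

Derivation:
Initial committed: {a=8, e=1}
Op 1: UPDATE a=29 (auto-commit; committed a=29)
After op 1: visible(a) = 29 (pending={}, committed={a=29, e=1})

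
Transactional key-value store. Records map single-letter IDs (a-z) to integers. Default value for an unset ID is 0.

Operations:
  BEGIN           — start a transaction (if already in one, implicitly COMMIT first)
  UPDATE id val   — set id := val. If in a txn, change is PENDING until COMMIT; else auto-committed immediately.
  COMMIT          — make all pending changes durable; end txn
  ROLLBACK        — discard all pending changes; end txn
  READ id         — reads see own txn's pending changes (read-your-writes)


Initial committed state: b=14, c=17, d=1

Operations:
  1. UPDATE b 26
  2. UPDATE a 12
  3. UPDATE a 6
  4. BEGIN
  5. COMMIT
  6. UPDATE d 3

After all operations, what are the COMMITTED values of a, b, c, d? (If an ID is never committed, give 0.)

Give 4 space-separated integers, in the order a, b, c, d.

Answer: 6 26 17 3

Derivation:
Initial committed: {b=14, c=17, d=1}
Op 1: UPDATE b=26 (auto-commit; committed b=26)
Op 2: UPDATE a=12 (auto-commit; committed a=12)
Op 3: UPDATE a=6 (auto-commit; committed a=6)
Op 4: BEGIN: in_txn=True, pending={}
Op 5: COMMIT: merged [] into committed; committed now {a=6, b=26, c=17, d=1}
Op 6: UPDATE d=3 (auto-commit; committed d=3)
Final committed: {a=6, b=26, c=17, d=3}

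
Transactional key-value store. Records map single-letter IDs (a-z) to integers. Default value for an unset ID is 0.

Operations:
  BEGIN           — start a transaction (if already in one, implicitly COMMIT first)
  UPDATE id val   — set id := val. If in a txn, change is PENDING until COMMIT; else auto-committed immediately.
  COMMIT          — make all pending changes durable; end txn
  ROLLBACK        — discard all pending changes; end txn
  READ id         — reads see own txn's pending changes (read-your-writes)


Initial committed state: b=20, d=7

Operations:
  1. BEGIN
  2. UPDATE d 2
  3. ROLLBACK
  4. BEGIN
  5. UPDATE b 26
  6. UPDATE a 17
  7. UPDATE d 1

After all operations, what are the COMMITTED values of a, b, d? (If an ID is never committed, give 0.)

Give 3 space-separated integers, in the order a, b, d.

Answer: 0 20 7

Derivation:
Initial committed: {b=20, d=7}
Op 1: BEGIN: in_txn=True, pending={}
Op 2: UPDATE d=2 (pending; pending now {d=2})
Op 3: ROLLBACK: discarded pending ['d']; in_txn=False
Op 4: BEGIN: in_txn=True, pending={}
Op 5: UPDATE b=26 (pending; pending now {b=26})
Op 6: UPDATE a=17 (pending; pending now {a=17, b=26})
Op 7: UPDATE d=1 (pending; pending now {a=17, b=26, d=1})
Final committed: {b=20, d=7}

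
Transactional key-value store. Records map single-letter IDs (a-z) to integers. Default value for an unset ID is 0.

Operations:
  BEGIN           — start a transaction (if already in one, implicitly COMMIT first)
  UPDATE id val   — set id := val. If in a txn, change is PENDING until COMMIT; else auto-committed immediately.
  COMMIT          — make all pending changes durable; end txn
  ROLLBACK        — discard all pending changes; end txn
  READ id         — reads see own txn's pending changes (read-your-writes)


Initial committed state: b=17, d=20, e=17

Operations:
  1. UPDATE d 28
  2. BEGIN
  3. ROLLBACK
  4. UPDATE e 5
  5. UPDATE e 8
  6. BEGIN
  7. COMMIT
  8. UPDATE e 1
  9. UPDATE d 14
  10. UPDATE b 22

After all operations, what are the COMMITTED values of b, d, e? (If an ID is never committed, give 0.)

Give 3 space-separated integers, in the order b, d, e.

Answer: 22 14 1

Derivation:
Initial committed: {b=17, d=20, e=17}
Op 1: UPDATE d=28 (auto-commit; committed d=28)
Op 2: BEGIN: in_txn=True, pending={}
Op 3: ROLLBACK: discarded pending []; in_txn=False
Op 4: UPDATE e=5 (auto-commit; committed e=5)
Op 5: UPDATE e=8 (auto-commit; committed e=8)
Op 6: BEGIN: in_txn=True, pending={}
Op 7: COMMIT: merged [] into committed; committed now {b=17, d=28, e=8}
Op 8: UPDATE e=1 (auto-commit; committed e=1)
Op 9: UPDATE d=14 (auto-commit; committed d=14)
Op 10: UPDATE b=22 (auto-commit; committed b=22)
Final committed: {b=22, d=14, e=1}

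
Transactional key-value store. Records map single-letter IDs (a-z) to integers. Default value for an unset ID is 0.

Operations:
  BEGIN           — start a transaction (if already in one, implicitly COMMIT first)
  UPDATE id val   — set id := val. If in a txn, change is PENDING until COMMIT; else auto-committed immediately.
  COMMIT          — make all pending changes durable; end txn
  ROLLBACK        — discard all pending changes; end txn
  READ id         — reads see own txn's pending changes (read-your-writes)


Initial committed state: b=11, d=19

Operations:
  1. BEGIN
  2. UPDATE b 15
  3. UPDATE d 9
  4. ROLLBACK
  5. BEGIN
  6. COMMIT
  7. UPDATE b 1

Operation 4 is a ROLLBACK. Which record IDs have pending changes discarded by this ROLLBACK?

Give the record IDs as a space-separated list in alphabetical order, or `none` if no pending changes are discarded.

Initial committed: {b=11, d=19}
Op 1: BEGIN: in_txn=True, pending={}
Op 2: UPDATE b=15 (pending; pending now {b=15})
Op 3: UPDATE d=9 (pending; pending now {b=15, d=9})
Op 4: ROLLBACK: discarded pending ['b', 'd']; in_txn=False
Op 5: BEGIN: in_txn=True, pending={}
Op 6: COMMIT: merged [] into committed; committed now {b=11, d=19}
Op 7: UPDATE b=1 (auto-commit; committed b=1)
ROLLBACK at op 4 discards: ['b', 'd']

Answer: b d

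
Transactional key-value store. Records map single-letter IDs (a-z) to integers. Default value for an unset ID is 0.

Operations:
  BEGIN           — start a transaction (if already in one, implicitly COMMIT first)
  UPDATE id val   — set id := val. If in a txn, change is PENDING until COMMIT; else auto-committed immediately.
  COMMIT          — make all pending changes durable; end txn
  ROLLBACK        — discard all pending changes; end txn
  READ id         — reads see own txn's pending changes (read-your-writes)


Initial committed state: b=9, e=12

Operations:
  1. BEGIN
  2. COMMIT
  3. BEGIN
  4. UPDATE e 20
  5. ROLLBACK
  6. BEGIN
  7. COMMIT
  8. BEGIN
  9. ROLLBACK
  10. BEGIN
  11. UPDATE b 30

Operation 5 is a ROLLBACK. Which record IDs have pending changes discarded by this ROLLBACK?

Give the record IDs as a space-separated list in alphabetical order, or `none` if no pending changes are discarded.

Initial committed: {b=9, e=12}
Op 1: BEGIN: in_txn=True, pending={}
Op 2: COMMIT: merged [] into committed; committed now {b=9, e=12}
Op 3: BEGIN: in_txn=True, pending={}
Op 4: UPDATE e=20 (pending; pending now {e=20})
Op 5: ROLLBACK: discarded pending ['e']; in_txn=False
Op 6: BEGIN: in_txn=True, pending={}
Op 7: COMMIT: merged [] into committed; committed now {b=9, e=12}
Op 8: BEGIN: in_txn=True, pending={}
Op 9: ROLLBACK: discarded pending []; in_txn=False
Op 10: BEGIN: in_txn=True, pending={}
Op 11: UPDATE b=30 (pending; pending now {b=30})
ROLLBACK at op 5 discards: ['e']

Answer: e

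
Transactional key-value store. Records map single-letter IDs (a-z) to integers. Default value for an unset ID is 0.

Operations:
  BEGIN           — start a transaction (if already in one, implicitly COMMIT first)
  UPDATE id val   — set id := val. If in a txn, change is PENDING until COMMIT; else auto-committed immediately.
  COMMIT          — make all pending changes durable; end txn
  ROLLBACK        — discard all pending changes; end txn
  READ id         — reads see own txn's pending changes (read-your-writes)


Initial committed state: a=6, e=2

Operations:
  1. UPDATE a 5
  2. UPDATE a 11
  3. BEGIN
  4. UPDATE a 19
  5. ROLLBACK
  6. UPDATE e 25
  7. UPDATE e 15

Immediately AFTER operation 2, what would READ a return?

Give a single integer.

Initial committed: {a=6, e=2}
Op 1: UPDATE a=5 (auto-commit; committed a=5)
Op 2: UPDATE a=11 (auto-commit; committed a=11)
After op 2: visible(a) = 11 (pending={}, committed={a=11, e=2})

Answer: 11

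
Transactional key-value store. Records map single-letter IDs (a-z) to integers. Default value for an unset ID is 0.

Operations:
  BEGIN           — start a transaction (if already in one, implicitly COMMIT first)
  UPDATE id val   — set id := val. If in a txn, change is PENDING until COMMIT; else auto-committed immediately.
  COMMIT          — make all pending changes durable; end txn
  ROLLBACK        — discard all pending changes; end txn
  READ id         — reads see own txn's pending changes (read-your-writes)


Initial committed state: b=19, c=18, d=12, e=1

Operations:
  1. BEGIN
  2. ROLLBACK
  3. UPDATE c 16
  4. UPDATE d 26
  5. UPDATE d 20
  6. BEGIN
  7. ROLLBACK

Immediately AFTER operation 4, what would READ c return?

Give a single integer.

Answer: 16

Derivation:
Initial committed: {b=19, c=18, d=12, e=1}
Op 1: BEGIN: in_txn=True, pending={}
Op 2: ROLLBACK: discarded pending []; in_txn=False
Op 3: UPDATE c=16 (auto-commit; committed c=16)
Op 4: UPDATE d=26 (auto-commit; committed d=26)
After op 4: visible(c) = 16 (pending={}, committed={b=19, c=16, d=26, e=1})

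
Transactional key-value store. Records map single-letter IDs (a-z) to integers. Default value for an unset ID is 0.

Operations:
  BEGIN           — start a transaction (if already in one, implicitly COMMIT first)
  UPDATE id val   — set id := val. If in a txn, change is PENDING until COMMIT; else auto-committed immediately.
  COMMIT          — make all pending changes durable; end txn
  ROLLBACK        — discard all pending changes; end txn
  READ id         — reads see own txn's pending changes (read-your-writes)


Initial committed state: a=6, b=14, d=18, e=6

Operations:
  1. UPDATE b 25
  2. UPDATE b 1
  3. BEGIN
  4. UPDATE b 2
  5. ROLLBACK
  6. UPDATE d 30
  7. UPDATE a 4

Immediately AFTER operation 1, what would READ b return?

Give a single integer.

Initial committed: {a=6, b=14, d=18, e=6}
Op 1: UPDATE b=25 (auto-commit; committed b=25)
After op 1: visible(b) = 25 (pending={}, committed={a=6, b=25, d=18, e=6})

Answer: 25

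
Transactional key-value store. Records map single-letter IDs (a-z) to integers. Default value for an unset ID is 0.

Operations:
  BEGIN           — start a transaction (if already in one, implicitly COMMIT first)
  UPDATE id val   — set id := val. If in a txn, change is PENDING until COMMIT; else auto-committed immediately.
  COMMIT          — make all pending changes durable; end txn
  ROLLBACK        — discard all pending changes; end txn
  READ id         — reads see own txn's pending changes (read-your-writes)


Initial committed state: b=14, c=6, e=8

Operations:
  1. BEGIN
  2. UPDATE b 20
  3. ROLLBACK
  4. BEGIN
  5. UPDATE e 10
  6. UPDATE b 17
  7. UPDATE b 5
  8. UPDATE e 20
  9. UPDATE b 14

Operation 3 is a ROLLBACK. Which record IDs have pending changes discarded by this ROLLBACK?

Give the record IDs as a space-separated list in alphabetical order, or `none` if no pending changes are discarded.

Initial committed: {b=14, c=6, e=8}
Op 1: BEGIN: in_txn=True, pending={}
Op 2: UPDATE b=20 (pending; pending now {b=20})
Op 3: ROLLBACK: discarded pending ['b']; in_txn=False
Op 4: BEGIN: in_txn=True, pending={}
Op 5: UPDATE e=10 (pending; pending now {e=10})
Op 6: UPDATE b=17 (pending; pending now {b=17, e=10})
Op 7: UPDATE b=5 (pending; pending now {b=5, e=10})
Op 8: UPDATE e=20 (pending; pending now {b=5, e=20})
Op 9: UPDATE b=14 (pending; pending now {b=14, e=20})
ROLLBACK at op 3 discards: ['b']

Answer: b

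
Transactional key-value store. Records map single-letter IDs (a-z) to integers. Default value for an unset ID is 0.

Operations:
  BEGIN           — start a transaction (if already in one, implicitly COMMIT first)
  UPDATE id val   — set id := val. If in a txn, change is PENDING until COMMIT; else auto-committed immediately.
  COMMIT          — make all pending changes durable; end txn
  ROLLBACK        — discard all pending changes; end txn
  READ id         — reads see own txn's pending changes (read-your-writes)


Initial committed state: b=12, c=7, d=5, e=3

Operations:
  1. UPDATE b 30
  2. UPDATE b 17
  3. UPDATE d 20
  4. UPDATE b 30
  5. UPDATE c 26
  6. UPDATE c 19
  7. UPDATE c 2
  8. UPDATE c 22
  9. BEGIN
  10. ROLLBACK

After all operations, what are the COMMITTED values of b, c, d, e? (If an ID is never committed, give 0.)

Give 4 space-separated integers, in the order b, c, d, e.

Answer: 30 22 20 3

Derivation:
Initial committed: {b=12, c=7, d=5, e=3}
Op 1: UPDATE b=30 (auto-commit; committed b=30)
Op 2: UPDATE b=17 (auto-commit; committed b=17)
Op 3: UPDATE d=20 (auto-commit; committed d=20)
Op 4: UPDATE b=30 (auto-commit; committed b=30)
Op 5: UPDATE c=26 (auto-commit; committed c=26)
Op 6: UPDATE c=19 (auto-commit; committed c=19)
Op 7: UPDATE c=2 (auto-commit; committed c=2)
Op 8: UPDATE c=22 (auto-commit; committed c=22)
Op 9: BEGIN: in_txn=True, pending={}
Op 10: ROLLBACK: discarded pending []; in_txn=False
Final committed: {b=30, c=22, d=20, e=3}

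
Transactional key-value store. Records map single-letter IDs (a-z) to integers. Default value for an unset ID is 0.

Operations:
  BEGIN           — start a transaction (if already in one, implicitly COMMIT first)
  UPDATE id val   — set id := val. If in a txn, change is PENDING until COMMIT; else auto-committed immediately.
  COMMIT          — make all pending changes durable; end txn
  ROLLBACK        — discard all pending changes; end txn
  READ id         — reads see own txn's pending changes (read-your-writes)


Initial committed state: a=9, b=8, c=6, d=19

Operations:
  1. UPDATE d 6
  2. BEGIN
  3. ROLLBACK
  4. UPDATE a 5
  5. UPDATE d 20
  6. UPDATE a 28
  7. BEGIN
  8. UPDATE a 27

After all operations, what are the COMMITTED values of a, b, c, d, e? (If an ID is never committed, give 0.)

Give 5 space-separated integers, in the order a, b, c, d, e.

Answer: 28 8 6 20 0

Derivation:
Initial committed: {a=9, b=8, c=6, d=19}
Op 1: UPDATE d=6 (auto-commit; committed d=6)
Op 2: BEGIN: in_txn=True, pending={}
Op 3: ROLLBACK: discarded pending []; in_txn=False
Op 4: UPDATE a=5 (auto-commit; committed a=5)
Op 5: UPDATE d=20 (auto-commit; committed d=20)
Op 6: UPDATE a=28 (auto-commit; committed a=28)
Op 7: BEGIN: in_txn=True, pending={}
Op 8: UPDATE a=27 (pending; pending now {a=27})
Final committed: {a=28, b=8, c=6, d=20}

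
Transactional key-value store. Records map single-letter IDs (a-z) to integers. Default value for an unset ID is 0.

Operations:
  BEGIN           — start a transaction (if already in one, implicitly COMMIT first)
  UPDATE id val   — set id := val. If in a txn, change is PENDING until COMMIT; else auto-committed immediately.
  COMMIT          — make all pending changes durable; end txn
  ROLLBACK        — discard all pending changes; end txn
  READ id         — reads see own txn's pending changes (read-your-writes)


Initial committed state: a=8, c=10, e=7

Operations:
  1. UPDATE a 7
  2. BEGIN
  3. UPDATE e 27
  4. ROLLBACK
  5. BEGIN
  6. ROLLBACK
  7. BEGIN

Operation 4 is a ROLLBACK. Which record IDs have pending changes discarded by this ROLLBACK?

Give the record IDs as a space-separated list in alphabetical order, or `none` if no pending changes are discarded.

Initial committed: {a=8, c=10, e=7}
Op 1: UPDATE a=7 (auto-commit; committed a=7)
Op 2: BEGIN: in_txn=True, pending={}
Op 3: UPDATE e=27 (pending; pending now {e=27})
Op 4: ROLLBACK: discarded pending ['e']; in_txn=False
Op 5: BEGIN: in_txn=True, pending={}
Op 6: ROLLBACK: discarded pending []; in_txn=False
Op 7: BEGIN: in_txn=True, pending={}
ROLLBACK at op 4 discards: ['e']

Answer: e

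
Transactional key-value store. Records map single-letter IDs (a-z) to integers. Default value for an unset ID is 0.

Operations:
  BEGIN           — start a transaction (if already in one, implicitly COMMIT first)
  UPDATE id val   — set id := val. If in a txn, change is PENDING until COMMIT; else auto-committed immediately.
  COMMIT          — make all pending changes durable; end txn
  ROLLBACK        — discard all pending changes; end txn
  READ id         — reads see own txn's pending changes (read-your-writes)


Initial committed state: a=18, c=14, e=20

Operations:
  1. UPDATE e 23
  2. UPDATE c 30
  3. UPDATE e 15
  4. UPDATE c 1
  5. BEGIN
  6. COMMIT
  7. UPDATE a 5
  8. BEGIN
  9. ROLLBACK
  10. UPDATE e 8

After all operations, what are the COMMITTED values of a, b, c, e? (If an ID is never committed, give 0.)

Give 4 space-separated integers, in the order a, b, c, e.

Answer: 5 0 1 8

Derivation:
Initial committed: {a=18, c=14, e=20}
Op 1: UPDATE e=23 (auto-commit; committed e=23)
Op 2: UPDATE c=30 (auto-commit; committed c=30)
Op 3: UPDATE e=15 (auto-commit; committed e=15)
Op 4: UPDATE c=1 (auto-commit; committed c=1)
Op 5: BEGIN: in_txn=True, pending={}
Op 6: COMMIT: merged [] into committed; committed now {a=18, c=1, e=15}
Op 7: UPDATE a=5 (auto-commit; committed a=5)
Op 8: BEGIN: in_txn=True, pending={}
Op 9: ROLLBACK: discarded pending []; in_txn=False
Op 10: UPDATE e=8 (auto-commit; committed e=8)
Final committed: {a=5, c=1, e=8}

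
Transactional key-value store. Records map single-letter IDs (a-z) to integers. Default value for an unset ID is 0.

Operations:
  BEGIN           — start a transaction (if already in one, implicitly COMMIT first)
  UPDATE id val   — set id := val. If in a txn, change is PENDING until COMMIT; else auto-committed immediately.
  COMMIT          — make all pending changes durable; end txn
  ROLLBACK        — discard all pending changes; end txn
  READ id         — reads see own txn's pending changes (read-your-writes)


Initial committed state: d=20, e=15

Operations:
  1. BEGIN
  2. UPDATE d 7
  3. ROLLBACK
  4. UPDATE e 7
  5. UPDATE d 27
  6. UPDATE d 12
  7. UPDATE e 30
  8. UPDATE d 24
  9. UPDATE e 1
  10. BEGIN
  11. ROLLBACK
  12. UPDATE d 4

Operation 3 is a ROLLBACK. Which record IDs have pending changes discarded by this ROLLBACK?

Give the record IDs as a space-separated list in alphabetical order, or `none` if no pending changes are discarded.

Answer: d

Derivation:
Initial committed: {d=20, e=15}
Op 1: BEGIN: in_txn=True, pending={}
Op 2: UPDATE d=7 (pending; pending now {d=7})
Op 3: ROLLBACK: discarded pending ['d']; in_txn=False
Op 4: UPDATE e=7 (auto-commit; committed e=7)
Op 5: UPDATE d=27 (auto-commit; committed d=27)
Op 6: UPDATE d=12 (auto-commit; committed d=12)
Op 7: UPDATE e=30 (auto-commit; committed e=30)
Op 8: UPDATE d=24 (auto-commit; committed d=24)
Op 9: UPDATE e=1 (auto-commit; committed e=1)
Op 10: BEGIN: in_txn=True, pending={}
Op 11: ROLLBACK: discarded pending []; in_txn=False
Op 12: UPDATE d=4 (auto-commit; committed d=4)
ROLLBACK at op 3 discards: ['d']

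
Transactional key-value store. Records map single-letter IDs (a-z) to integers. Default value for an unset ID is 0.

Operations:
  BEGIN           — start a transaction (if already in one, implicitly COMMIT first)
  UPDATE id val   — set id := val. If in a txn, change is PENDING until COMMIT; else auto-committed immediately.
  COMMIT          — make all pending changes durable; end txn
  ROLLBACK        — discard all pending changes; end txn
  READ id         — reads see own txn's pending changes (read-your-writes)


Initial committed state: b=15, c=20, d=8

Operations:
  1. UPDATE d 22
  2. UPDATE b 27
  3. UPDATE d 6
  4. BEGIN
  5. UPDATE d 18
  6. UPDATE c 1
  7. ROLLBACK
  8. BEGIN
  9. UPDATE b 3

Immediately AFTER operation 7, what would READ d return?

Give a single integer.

Initial committed: {b=15, c=20, d=8}
Op 1: UPDATE d=22 (auto-commit; committed d=22)
Op 2: UPDATE b=27 (auto-commit; committed b=27)
Op 3: UPDATE d=6 (auto-commit; committed d=6)
Op 4: BEGIN: in_txn=True, pending={}
Op 5: UPDATE d=18 (pending; pending now {d=18})
Op 6: UPDATE c=1 (pending; pending now {c=1, d=18})
Op 7: ROLLBACK: discarded pending ['c', 'd']; in_txn=False
After op 7: visible(d) = 6 (pending={}, committed={b=27, c=20, d=6})

Answer: 6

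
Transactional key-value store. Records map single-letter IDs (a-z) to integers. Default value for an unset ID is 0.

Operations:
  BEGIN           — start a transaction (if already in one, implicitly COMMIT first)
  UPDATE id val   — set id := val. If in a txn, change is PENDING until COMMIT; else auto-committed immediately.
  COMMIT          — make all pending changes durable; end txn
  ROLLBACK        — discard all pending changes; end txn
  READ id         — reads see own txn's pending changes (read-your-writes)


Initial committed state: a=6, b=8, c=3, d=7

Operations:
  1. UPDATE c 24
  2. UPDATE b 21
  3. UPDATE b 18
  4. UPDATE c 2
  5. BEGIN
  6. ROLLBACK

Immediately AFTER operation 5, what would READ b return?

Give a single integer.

Answer: 18

Derivation:
Initial committed: {a=6, b=8, c=3, d=7}
Op 1: UPDATE c=24 (auto-commit; committed c=24)
Op 2: UPDATE b=21 (auto-commit; committed b=21)
Op 3: UPDATE b=18 (auto-commit; committed b=18)
Op 4: UPDATE c=2 (auto-commit; committed c=2)
Op 5: BEGIN: in_txn=True, pending={}
After op 5: visible(b) = 18 (pending={}, committed={a=6, b=18, c=2, d=7})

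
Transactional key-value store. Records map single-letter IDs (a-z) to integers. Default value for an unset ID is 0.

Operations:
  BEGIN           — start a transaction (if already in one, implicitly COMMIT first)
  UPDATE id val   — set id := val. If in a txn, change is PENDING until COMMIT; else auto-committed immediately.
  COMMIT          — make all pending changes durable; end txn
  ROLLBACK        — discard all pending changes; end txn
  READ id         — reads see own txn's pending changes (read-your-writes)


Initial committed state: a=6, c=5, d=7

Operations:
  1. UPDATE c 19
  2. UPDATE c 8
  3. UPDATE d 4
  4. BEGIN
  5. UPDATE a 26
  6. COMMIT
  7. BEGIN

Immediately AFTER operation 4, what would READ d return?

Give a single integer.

Initial committed: {a=6, c=5, d=7}
Op 1: UPDATE c=19 (auto-commit; committed c=19)
Op 2: UPDATE c=8 (auto-commit; committed c=8)
Op 3: UPDATE d=4 (auto-commit; committed d=4)
Op 4: BEGIN: in_txn=True, pending={}
After op 4: visible(d) = 4 (pending={}, committed={a=6, c=8, d=4})

Answer: 4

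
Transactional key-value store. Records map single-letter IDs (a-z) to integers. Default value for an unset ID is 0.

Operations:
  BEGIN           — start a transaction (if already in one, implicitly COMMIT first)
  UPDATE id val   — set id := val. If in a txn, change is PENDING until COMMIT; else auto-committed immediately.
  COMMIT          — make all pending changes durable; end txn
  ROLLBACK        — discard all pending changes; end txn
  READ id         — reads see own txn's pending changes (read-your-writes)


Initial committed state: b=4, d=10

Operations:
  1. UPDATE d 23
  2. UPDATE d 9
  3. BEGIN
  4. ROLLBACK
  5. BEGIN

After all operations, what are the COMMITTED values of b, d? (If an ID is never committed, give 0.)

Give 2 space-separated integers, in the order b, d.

Initial committed: {b=4, d=10}
Op 1: UPDATE d=23 (auto-commit; committed d=23)
Op 2: UPDATE d=9 (auto-commit; committed d=9)
Op 3: BEGIN: in_txn=True, pending={}
Op 4: ROLLBACK: discarded pending []; in_txn=False
Op 5: BEGIN: in_txn=True, pending={}
Final committed: {b=4, d=9}

Answer: 4 9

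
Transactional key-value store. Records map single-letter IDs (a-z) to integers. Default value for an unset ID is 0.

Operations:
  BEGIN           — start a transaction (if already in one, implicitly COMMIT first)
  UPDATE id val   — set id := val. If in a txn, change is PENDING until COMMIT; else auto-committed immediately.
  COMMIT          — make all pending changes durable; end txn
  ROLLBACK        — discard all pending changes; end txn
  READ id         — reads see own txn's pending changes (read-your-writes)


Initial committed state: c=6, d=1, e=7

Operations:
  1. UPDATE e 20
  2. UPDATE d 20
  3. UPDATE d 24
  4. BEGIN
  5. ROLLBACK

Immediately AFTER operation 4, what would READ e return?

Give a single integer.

Answer: 20

Derivation:
Initial committed: {c=6, d=1, e=7}
Op 1: UPDATE e=20 (auto-commit; committed e=20)
Op 2: UPDATE d=20 (auto-commit; committed d=20)
Op 3: UPDATE d=24 (auto-commit; committed d=24)
Op 4: BEGIN: in_txn=True, pending={}
After op 4: visible(e) = 20 (pending={}, committed={c=6, d=24, e=20})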